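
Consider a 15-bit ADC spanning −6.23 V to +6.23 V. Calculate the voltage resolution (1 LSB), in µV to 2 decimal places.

Full-scale span = 12.46 V.
LSB = 12.46 / 2^15 = 12.46 / 32768 = 0.000380249 V = 380.25 µV.

380.25 µV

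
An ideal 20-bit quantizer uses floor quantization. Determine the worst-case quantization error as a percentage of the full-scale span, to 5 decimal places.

0.00010 %

Truncating → worst-case error = 1 LSB = V_FS/2^20, so 100/1048576 = 9.53674e-05 % of full scale.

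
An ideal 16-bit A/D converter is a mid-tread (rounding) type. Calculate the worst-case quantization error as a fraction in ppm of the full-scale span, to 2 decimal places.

7.63 ppm

Rounding → worst-case error = ½ LSB = V_FS/2^17, so 1e+06/131072 = 7.62939 ppm of full scale.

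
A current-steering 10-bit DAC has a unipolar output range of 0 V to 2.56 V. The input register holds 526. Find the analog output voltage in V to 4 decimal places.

1.3150 V

LSB = 2.56 V / 2^10 = 2.500 mV.
V_out = 0 + 526 × 0.0025 V = 1.315 V.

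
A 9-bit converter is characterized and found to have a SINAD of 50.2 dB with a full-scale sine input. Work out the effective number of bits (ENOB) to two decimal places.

ENOB = (SINAD − 1.76) / 6.02 = (50.2 − 1.76)/6.02 = 8.047.

8.05 bits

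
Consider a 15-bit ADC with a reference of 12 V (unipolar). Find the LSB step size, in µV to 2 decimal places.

366.21 µV

Full-scale span = 12 V.
LSB = 12 / 2^15 = 12 / 32768 = 0.000366211 V = 366.21 µV.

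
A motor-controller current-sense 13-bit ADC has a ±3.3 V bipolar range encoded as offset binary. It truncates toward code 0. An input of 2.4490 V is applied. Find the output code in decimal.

Full-scale span = 6.6 V; LSB = 6.6/2^13 = 0.806 mV.
(2.4490 − (−3.3)) / 0.000805664 = 7135.728 LSBs.
Floor → code 7135.

code 7135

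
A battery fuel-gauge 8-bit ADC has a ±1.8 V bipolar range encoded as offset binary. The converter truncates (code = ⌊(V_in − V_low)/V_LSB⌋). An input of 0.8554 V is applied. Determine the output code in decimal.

code 188

Full-scale span = 3.6 V; LSB = 3.6/2^8 = 14.062 mV.
(0.8554 − (−1.8)) / 0.0140625 = 188.828 LSBs.
So the output code is 188.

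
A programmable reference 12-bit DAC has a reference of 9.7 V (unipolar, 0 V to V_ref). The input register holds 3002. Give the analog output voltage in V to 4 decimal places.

7.1092 V

LSB = 9.7 V / 2^12 = 2.368 mV.
V_out = 0 + 3002 × 0.00236816 V = 7.10923 V.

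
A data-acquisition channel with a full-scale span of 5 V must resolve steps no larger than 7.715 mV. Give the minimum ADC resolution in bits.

Number of steps required ≥ 5 V / 7.715 mV = 648.09.
Need 2^N ≥ 648.09; 2^9 = 512, 2^10 = 1024.
Minimum N = 10.

10 bits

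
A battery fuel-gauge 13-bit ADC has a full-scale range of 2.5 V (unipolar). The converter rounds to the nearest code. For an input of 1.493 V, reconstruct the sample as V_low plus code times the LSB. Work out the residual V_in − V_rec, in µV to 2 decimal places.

One LSB is 2.5 V / 8192 = 305.18 µV.
(1.493 − 0)/0.000305176 = 4892.2624; round gives code 4892.
Code 4892 maps back to 0 + 4892×0.000305176 V = 1.4929199 V.
Error = 1.493 − 1.4929199 = 8.00781e-05 V = 80.08 µV.

80.08 µV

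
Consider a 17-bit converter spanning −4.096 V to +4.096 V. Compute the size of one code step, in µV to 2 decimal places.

Full-scale span = 8.192 V.
LSB = 8.192 / 2^17 = 8.192 / 131072 = 6.25e-05 V = 62.50 µV.

62.50 µV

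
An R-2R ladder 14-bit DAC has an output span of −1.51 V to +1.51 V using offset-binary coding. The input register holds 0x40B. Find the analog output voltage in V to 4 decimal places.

-1.3192 V

LSB = 3.02 V / 2^14 = 184.33 µV.
Code 0x40B = 1035 decimal.
V_out = (−1.51) + 1035 × 0.000184326 V = -1.31922 V.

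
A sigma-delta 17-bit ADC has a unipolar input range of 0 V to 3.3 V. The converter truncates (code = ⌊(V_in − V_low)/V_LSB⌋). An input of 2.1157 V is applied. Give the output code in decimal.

code 84033

LSB = 3.3 V / 131072 = 25.18 µV.
(2.1157 − 0) / 2.5177e-05 = 84033.040 LSBs.
Floor → code 84033.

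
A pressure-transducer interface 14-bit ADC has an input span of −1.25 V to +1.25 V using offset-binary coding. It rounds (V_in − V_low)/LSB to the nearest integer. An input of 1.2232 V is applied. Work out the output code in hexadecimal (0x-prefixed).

code 0x3F50 (decimal 16208)

LSB = 2.5 V / 16384 = 152.59 µV.
(V_in − V_low)/LSB = (1.2232 − (−1.25)) / 0.000152588 = 16208.364.
round(16208.364) = 16208.
In hexadecimal (0x-prefixed): 0x3F50.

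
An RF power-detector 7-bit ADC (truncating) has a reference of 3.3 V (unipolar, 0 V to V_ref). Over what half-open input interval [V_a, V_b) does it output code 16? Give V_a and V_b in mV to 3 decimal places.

LSB = 3.3/2^7 = 25.781 mV.
V_a = V_low + 16·LSB = 0.4125 V; V_b = V_low + 17·LSB = 0.438281 V.

[412.500 mV, 438.281 mV)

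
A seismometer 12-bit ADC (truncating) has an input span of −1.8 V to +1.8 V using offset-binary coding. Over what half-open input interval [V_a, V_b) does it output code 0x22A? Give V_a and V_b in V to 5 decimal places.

[-1.31309 V, -1.31221 V)

LSB = 3.6/2^12 = 0.879 mV.
Code 0x22A = 554 decimal.
V_a = V_low + 554·LSB = -1.31309 V; V_b = V_low + 555·LSB = -1.31221 V.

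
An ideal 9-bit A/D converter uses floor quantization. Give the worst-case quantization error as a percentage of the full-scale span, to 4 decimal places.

0.1953 %

Truncating → worst-case error = 1 LSB = V_FS/2^9, so 100/512 = 0.195312 % of full scale.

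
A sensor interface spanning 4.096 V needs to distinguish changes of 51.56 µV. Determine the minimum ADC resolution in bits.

Number of steps required ≥ 4.096 V / 51.56 µV = 79441.43.
Need 2^N ≥ 79441.43; 2^16 = 65536, 2^17 = 131072.
Minimum N = 17.

17 bits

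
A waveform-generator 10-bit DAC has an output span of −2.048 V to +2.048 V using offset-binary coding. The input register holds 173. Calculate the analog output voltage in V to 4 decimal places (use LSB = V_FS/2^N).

-1.3560 V

LSB = 4.096 V / 2^10 = 4.000 mV.
V_out = (−2.048) + 173 × 0.004 V = -1.356 V.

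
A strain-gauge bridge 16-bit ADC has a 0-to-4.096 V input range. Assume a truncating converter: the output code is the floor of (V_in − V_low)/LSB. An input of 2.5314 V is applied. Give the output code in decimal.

code 40502

With 65536 levels over 4.096 V, one step is 62.50 µV.
(2.5314 − 0) / 6.25e-05 = 40502.400 LSBs.
Floor → code 40502.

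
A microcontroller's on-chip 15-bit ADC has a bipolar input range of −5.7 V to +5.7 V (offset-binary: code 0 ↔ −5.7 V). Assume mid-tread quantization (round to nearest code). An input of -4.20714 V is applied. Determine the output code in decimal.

Full-scale span = 11.4 V; LSB = 11.4/2^15 = 347.90 µV.
(V_in − V_low)/LSB = (-4.20714 − (−5.7)) / 0.0003479 = 4291.056.
round(4291.056) = 4291.

code 4291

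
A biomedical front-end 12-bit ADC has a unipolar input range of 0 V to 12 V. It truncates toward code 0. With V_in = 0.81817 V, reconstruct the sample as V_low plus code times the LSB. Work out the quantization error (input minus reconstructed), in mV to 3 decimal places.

LSB = 12/2^12 = 2.930 mV.
Scaled input = 279.2687 LSBs, so code = 279.
Reconstructed: 0.81738281 V.
Error = 0.81817 − 0.81738281 = 0.000787188 V = 0.787 mV.

0.787 mV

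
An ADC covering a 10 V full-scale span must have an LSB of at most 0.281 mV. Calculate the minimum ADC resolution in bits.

Number of steps required ≥ 10 V / 0.281 mV = 35587.19.
Need 2^N ≥ 35587.19; 2^15 = 32768, 2^16 = 65536.
Minimum N = 16.

16 bits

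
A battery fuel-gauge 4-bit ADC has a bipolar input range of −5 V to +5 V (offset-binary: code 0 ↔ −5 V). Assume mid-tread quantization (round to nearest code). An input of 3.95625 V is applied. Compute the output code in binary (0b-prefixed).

code 0b1110 (decimal 14)

LSB = 10 V / 16 = 0.6250 V.
(3.95625 − (−5)) / 0.625 = 14.330 LSBs.
round(14.330) = 14.
In binary (0b-prefixed): 0b1110.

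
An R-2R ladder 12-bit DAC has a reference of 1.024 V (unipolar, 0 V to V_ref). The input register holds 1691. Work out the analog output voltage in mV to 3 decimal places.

LSB = 1.024 V / 2^12 = 250.00 µV.
V_out = 0 + 1691 × 0.00025 V = 0.42275 V.
= 422.750 mV.

422.750 mV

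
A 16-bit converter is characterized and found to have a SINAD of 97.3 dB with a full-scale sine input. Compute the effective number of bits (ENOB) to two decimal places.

ENOB = (SINAD − 1.76) / 6.02 = (97.3 − 1.76)/6.02 = 15.870.

15.87 bits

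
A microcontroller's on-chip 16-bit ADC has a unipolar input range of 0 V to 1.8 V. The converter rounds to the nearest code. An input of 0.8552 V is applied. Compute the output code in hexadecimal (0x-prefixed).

LSB = 1.8 V / 65536 = 27.47 µV.
(V_in − V_low)/LSB = (0.8552 − 0) / 2.74658e-05 = 31136.882.
Round → code 31137.
In hexadecimal (0x-prefixed): 0x79A1.

code 0x79A1 (decimal 31137)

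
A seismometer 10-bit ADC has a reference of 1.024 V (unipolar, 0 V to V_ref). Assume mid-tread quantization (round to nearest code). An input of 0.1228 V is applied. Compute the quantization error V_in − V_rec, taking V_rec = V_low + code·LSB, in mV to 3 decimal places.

-0.200 mV

One LSB is 1.024 V / 1024 = 1.000 mV.
Scaled input = 122.8000 LSBs, so code = 123.
V_rec = 0 + 123·0.001 = 0.123 V.
Difference: -0.0002 V → -0.200 mV.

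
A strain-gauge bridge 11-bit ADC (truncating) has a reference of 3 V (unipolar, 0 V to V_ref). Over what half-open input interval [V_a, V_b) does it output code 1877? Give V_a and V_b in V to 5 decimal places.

LSB = 3/2^11 = 1.465 mV.
V_a = V_low + 1877·LSB = 2.74951 V; V_b = V_low + 1878·LSB = 2.75098 V.

[2.74951 V, 2.75098 V)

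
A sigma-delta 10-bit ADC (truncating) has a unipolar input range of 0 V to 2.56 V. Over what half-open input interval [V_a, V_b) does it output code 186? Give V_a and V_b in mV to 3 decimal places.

[465.000 mV, 467.500 mV)

LSB = 2.56/2^10 = 2.500 mV.
V_a = V_low + 186·LSB = 0.465 V; V_b = V_low + 187·LSB = 0.4675 V.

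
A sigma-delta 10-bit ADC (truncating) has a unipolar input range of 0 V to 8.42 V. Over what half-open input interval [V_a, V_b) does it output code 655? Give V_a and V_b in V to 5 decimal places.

[5.38584 V, 5.39406 V)

LSB = 8.42/2^10 = 8.223 mV.
V_a = V_low + 655·LSB = 5.38584 V; V_b = V_low + 656·LSB = 5.39406 V.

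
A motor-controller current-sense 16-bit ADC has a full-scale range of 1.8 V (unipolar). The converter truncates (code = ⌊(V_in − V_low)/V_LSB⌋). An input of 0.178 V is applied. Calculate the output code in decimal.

code 6480

With 65536 levels over 1.8 V, one step is 27.47 µV.
Input sits at 6480.782 steps above V_low.
⌊·⌋(6480.782) = 6480.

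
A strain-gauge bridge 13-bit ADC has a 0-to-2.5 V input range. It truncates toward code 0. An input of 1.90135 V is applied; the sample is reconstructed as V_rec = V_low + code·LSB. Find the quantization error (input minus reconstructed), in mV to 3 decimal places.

0.105 mV

One LSB is 2.5 V / 8192 = 305.18 µV.
Scaled input = 6230.3437 LSBs, so code = 6230.
Code 6230 maps back to 0 + 6230×0.000305176 V = 1.9012451 V.
Error = 1.90135 − 1.9012451 = 0.000104883 V = 0.105 mV.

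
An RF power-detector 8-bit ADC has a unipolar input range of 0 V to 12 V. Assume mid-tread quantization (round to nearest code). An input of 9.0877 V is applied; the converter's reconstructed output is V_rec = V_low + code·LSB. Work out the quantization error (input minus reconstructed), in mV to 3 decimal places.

-6.050 mV

Step size: 12 V ÷ 2^8 = 46.875 mV.
(9.0877 − 0)/0.046875 = 193.8709; round gives code 194.
Code 194 maps back to 0 + 194×0.046875 V = 9.09375 V.
V_in − V_rec = -0.00605 V = -6.050 mV.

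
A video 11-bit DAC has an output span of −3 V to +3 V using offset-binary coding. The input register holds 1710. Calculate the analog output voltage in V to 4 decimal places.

2.0098 V

LSB = 6 V / 2^11 = 2.930 mV.
V_out = (−3) + 1710 × 0.00292969 V = 2.00977 V.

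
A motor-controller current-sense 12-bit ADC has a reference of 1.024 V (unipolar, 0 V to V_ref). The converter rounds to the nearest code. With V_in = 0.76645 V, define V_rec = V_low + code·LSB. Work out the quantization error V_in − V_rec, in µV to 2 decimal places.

One LSB is 1.024 V / 4096 = 250.00 µV.
(V_in − V_low)/LSB = (0.76645 − 0)/0.00025 = 3065.8000 → code 3066 (round).
Code 3066 maps back to 0 + 3066×0.00025 V = 0.7665 V.
V_in − V_rec = -5e-05 V = -50.00 µV.

-50.00 µV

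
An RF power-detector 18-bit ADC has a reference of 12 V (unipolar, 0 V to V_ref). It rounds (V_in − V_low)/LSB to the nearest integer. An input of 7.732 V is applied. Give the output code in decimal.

Full-scale span = 12 V; LSB = 12/2^18 = 45.78 µV.
(V_in − V_low)/LSB = (7.732 − 0) / 4.57764e-05 = 168908.117.
So the output code is 168908.

code 168908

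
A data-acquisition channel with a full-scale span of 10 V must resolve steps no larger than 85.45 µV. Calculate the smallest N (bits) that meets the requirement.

Number of steps required ≥ 10 V / 85.45 µV = 117027.50.
Need 2^N ≥ 117027.50; 2^16 = 65536, 2^17 = 131072.
Minimum N = 17.

17 bits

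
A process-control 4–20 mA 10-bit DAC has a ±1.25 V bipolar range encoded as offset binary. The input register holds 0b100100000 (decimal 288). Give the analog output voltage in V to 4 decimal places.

LSB = 2.5 V / 2^10 = 2.441 mV.
Code 0b100100000 = 288 decimal.
V_out = (−1.25) + 288 × 0.00244141 V = -0.546875 V.

-0.5469 V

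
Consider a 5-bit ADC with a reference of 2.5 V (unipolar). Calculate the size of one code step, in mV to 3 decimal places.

78.125 mV

Full-scale span = 2.5 V.
LSB = 2.5 / 2^5 = 2.5 / 32 = 0.078125 V = 78.125 mV.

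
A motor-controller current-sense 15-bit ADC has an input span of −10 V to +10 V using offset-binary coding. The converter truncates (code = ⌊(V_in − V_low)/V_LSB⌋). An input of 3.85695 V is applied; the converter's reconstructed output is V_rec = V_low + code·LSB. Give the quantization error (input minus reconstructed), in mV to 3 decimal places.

0.138 mV

Step size: 20 V ÷ 2^15 = 0.610 mV.
(V_in − V_low)/LSB = (3.85695 − (−10))/0.000610352 = 22703.2269 → code 22703 (floor).
Reconstructed: 3.8568115 V.
Error = 3.85695 − 3.8568115 = 0.000138477 V = 0.138 mV.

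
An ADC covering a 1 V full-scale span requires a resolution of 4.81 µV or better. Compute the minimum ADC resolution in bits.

18 bits

Number of steps required ≥ 1 V / 4.81 µV = 207900.21.
Need 2^N ≥ 207900.21; 2^17 = 131072, 2^18 = 262144.
Minimum N = 18.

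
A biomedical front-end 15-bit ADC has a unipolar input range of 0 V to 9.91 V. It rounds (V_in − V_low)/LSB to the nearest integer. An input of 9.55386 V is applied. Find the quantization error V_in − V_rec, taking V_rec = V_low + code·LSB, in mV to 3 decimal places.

Step size: 9.91 V ÷ 2^15 = 302.43 µV.
(V_in − V_low)/LSB = (9.55386 − 0)/0.000302429 = 31590.4021 → code 31590 (round).
Reconstructed: 9.5537384 V.
Error = 9.55386 − 9.5537384 = 0.000121597 V = 0.122 mV.

0.122 mV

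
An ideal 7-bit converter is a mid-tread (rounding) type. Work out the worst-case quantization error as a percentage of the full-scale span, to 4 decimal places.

Rounding → worst-case error = ½ LSB = V_FS/2^8, so 100/256 = 0.390625 % of full scale.

0.3906 %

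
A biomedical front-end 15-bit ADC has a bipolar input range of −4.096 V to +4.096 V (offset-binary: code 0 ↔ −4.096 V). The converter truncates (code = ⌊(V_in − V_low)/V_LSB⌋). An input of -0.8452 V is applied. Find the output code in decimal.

code 13003

Full-scale span = 8.192 V; LSB = 8.192/2^15 = 250.00 µV.
Input sits at 13003.200 steps above V_low.
So the output code is 13003.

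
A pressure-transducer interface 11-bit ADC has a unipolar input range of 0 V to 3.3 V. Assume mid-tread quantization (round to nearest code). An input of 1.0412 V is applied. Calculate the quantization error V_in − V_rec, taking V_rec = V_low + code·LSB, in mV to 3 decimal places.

One LSB is 3.3 V / 2048 = 1.611 mV.
(1.0412 − 0)/0.00161133 = 646.1750; round gives code 646.
Code 646 maps back to 0 + 646×0.00161133 V = 1.040918 V.
Error = 1.0412 − 1.040918 = 0.000282031 V = 0.282 mV.

0.282 mV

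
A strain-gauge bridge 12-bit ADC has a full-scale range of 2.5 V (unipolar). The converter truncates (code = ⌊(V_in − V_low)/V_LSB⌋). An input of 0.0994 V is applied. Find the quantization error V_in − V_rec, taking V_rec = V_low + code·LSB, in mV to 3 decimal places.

0.523 mV

Step size: 2.5 V ÷ 2^12 = 0.610 mV.
Scaled input = 162.8570 LSBs, so code = 162.
Code 162 maps back to 0 + 162×0.000610352 V = 0.098876953 V.
Error = 0.0994 − 0.098876953 = 0.000523047 V = 0.523 mV.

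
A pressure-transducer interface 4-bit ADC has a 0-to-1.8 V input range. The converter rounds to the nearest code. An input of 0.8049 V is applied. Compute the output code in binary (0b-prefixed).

Full-scale span = 1.8 V; LSB = 1.8/2^4 = 112.500 mV.
(V_in − V_low)/LSB = (0.8049 − 0) / 0.1125 = 7.155.
round(7.155) = 7.
In binary (0b-prefixed): 0b111.

code 0b111 (decimal 7)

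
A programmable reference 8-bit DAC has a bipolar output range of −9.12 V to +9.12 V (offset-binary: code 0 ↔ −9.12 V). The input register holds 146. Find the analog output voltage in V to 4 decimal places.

LSB = 18.24 V / 2^8 = 71.250 mV.
V_out = (−9.12) + 146 × 0.07125 V = 1.2825 V.

1.2825 V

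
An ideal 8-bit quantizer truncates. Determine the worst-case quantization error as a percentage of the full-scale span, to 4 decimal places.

Truncating → worst-case error = 1 LSB = V_FS/2^8, so 100/256 = 0.390625 % of full scale.

0.3906 %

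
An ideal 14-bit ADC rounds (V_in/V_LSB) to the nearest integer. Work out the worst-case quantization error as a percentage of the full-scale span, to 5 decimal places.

Rounding → worst-case error = ½ LSB = V_FS/2^15, so 100/32768 = 0.00305176 % of full scale.

0.00305 %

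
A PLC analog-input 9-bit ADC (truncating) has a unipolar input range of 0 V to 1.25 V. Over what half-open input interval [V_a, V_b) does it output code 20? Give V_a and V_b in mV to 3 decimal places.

LSB = 1.25/2^9 = 2.441 mV.
V_a = V_low + 20·LSB = 0.0488281 V; V_b = V_low + 21·LSB = 0.0512695 V.

[48.828 mV, 51.270 mV)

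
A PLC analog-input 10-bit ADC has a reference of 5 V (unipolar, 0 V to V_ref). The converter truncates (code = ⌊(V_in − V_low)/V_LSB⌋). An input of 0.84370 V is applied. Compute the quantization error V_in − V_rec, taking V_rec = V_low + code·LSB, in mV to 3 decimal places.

One LSB is 5 V / 1024 = 4.883 mV.
Scaled input = 172.7898 LSBs, so code = 172.
V_rec = 0 + 172·0.00488281 = 0.83984375 V.
V_in − V_rec = 0.00385625 V = 3.856 mV.

3.856 mV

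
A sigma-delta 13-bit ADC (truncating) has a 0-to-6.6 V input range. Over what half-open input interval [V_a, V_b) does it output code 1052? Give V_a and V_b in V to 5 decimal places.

[0.84756 V, 0.84836 V)

LSB = 6.6/2^13 = 0.806 mV.
V_a = V_low + 1052·LSB = 0.847559 V; V_b = V_low + 1053·LSB = 0.848364 V.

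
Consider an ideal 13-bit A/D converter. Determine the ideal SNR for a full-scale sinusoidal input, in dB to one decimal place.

SNR ≈ 6.02·N + 1.76 dB = 6.02·13 + 1.76 = 80.02 dB.

80.0 dB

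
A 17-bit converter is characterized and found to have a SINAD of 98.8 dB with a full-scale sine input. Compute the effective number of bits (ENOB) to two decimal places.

ENOB = (SINAD − 1.76) / 6.02 = (98.8 − 1.76)/6.02 = 16.120.

16.12 bits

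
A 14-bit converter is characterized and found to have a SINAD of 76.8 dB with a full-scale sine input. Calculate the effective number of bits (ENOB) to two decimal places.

12.47 bits

ENOB = (SINAD − 1.76) / 6.02 = (76.8 − 1.76)/6.02 = 12.465.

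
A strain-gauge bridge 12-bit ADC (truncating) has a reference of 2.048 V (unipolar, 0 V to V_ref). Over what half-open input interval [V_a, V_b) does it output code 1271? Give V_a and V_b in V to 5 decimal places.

[0.63550 V, 0.63600 V)

LSB = 2.048/2^12 = 0.500 mV.
V_a = V_low + 1271·LSB = 0.6355 V; V_b = V_low + 1272·LSB = 0.636 V.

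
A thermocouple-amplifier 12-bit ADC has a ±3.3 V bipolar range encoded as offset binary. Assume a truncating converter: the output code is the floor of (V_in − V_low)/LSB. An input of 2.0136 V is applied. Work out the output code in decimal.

Full-scale span = 6.6 V; LSB = 6.6/2^12 = 1.611 mV.
Input sits at 3297.652 steps above V_low.
⌊·⌋(3297.652) = 3297.

code 3297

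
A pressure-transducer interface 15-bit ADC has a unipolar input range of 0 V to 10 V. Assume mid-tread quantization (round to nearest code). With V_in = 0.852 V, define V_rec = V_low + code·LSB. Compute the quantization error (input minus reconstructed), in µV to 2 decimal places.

-50.78 µV

One LSB is 10 V / 32768 = 305.18 µV.
(V_in − V_low)/LSB = (0.852 − 0)/0.000305176 = 2791.8336 → code 2792 (round).
Reconstructed: 0.85205078 V.
V_in − V_rec = -5.07812e-05 V = -50.78 µV.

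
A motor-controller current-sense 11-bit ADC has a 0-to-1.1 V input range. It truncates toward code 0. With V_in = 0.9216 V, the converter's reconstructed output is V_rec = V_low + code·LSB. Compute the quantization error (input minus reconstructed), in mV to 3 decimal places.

0.457 mV

LSB = 1.1/2^11 = 0.537 mV.
(0.9216 − 0)/0.000537109 = 1715.8516; ⌊·⌋ gives code 1715.
Code 1715 maps back to 0 + 1715×0.000537109 V = 0.92114258 V.
Difference: 0.000457422 V → 0.457 mV.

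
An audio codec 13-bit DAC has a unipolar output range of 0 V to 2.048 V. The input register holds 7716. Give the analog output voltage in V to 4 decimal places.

LSB = 2.048 V / 2^13 = 250.00 µV.
V_out = 0 + 7716 × 0.00025 V = 1.929 V.

1.9290 V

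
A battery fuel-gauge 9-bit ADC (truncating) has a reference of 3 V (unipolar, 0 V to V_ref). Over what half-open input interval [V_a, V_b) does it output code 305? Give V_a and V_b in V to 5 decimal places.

LSB = 3/2^9 = 5.859 mV.
V_a = V_low + 305·LSB = 1.78711 V; V_b = V_low + 306·LSB = 1.79297 V.

[1.78711 V, 1.79297 V)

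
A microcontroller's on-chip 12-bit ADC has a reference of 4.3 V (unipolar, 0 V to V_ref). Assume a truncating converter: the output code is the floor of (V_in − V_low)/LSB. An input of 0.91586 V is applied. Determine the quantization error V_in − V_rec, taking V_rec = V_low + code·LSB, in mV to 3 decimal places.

Step size: 4.3 V ÷ 2^12 = 1.050 mV.
Scaled input = 872.4099 LSBs, so code = 872.
V_rec = 0 + 872·0.0010498 = 0.91542969 V.
Difference: 0.000430312 V → 0.430 mV.

0.430 mV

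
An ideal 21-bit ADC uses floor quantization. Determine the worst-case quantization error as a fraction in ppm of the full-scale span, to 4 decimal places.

0.4768 ppm

Truncating → worst-case error = 1 LSB = V_FS/2^21, so 1e+06/2097152 = 0.476837 ppm of full scale.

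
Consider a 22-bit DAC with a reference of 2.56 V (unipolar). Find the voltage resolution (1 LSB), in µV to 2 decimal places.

Full-scale span = 2.56 V.
LSB = 2.56 / 2^22 = 2.56 / 4194304 = 6.10352e-07 V = 0.61 µV.

0.61 µV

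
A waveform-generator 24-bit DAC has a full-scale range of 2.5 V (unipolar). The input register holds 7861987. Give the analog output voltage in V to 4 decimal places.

1.1715 V

LSB = 2.5 V / 2^24 = 0.15 µV.
V_out = 0 + 7861987 × 1.49012e-07 V = 1.17153 V.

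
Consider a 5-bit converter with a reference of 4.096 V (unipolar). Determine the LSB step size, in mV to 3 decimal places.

Full-scale span = 4.096 V.
LSB = 4.096 / 2^5 = 4.096 / 32 = 0.128 V = 128.000 mV.

128.000 mV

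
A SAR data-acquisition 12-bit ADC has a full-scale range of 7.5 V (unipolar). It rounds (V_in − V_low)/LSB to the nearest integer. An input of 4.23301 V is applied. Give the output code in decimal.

With 4096 levels over 7.5 V, one step is 1.831 mV.
(4.23301 − 0) / 0.00183105 = 2311.788 LSBs.
So the output code is 2312.

code 2312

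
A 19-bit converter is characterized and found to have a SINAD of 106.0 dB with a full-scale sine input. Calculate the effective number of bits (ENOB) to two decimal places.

ENOB = (SINAD − 1.76) / 6.02 = (106.0 − 1.76)/6.02 = 17.316.

17.32 bits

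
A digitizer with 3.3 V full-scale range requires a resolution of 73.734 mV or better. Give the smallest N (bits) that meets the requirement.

6 bits

Number of steps required ≥ 3.3 V / 73.734 mV = 44.76.
Need 2^N ≥ 44.76; 2^5 = 32, 2^6 = 64.
Minimum N = 6.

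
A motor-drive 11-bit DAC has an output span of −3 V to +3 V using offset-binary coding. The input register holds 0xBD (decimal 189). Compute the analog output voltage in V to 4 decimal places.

LSB = 6 V / 2^11 = 2.930 mV.
Code 0xBD = 189 decimal.
V_out = (−3) + 189 × 0.00292969 V = -2.44629 V.

-2.4463 V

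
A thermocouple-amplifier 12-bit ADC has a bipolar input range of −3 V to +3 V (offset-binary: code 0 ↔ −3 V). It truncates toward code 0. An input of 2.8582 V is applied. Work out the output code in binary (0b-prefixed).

code 0b111110011111 (decimal 3999)

Full-scale span = 6 V; LSB = 6/2^12 = 1.465 mV.
(2.8582 − (−3)) / 0.00146484 = 3999.198 LSBs.
Floor → code 3999.
In binary (0b-prefixed): 0b111110011111.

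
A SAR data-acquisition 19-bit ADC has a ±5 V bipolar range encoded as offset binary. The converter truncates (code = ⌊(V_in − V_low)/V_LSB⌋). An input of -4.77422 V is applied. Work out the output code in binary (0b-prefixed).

With 524288 levels over 10 V, one step is 19.07 µV.
(V_in − V_low)/LSB = (-4.77422 − (−5)) / 1.90735e-05 = 11837.374.
So the output code is 11837.
In binary (0b-prefixed): 0b10111000111101.

code 0b10111000111101 (decimal 11837)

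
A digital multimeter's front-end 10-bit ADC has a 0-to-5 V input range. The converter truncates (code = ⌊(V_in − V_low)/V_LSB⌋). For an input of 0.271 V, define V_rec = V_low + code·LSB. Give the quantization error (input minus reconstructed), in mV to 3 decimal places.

2.445 mV

LSB = 5/2^10 = 4.883 mV.
Scaled input = 55.5008 LSBs, so code = 55.
V_rec = 0 + 55·0.00488281 = 0.26855469 V.
Error = 0.271 − 0.26855469 = 0.00244531 V = 2.445 mV.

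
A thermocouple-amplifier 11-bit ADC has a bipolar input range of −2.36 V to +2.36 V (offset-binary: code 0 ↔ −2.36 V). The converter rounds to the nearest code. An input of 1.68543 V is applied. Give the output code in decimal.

LSB = 4.72 V / 2048 = 2.305 mV.
(1.68543 − (−2.36)) / 0.00230469 = 1755.305 LSBs.
round(1755.305) = 1755.

code 1755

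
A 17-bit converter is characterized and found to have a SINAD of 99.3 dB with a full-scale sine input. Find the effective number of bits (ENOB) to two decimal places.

ENOB = (SINAD − 1.76) / 6.02 = (99.3 − 1.76)/6.02 = 16.203.

16.20 bits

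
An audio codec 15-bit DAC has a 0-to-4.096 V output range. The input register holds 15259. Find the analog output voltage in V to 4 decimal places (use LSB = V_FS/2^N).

LSB = 4.096 V / 2^15 = 125.00 µV.
V_out = 0 + 15259 × 0.000125 V = 1.90738 V.

1.9074 V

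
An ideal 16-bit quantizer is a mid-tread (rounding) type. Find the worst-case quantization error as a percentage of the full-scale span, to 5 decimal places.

Rounding → worst-case error = ½ LSB = V_FS/2^17, so 100/131072 = 0.000762939 % of full scale.

0.00076 %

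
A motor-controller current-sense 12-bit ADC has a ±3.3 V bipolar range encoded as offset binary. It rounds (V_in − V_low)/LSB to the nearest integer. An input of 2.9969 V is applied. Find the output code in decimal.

LSB = 6.6 V / 4096 = 1.611 mV.
(V_in − V_low)/LSB = (2.9969 − (−3.3)) / 0.00161133 = 3907.894.
So the output code is 3908.

code 3908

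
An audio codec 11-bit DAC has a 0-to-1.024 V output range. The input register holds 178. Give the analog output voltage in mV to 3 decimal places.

89.000 mV

LSB = 1.024 V / 2^11 = 0.500 mV.
V_out = 0 + 178 × 0.0005 V = 0.089 V.
= 89.000 mV.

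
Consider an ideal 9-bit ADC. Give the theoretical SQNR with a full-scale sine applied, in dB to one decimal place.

SNR ≈ 6.02·N + 1.76 dB = 6.02·9 + 1.76 = 55.94 dB.

55.9 dB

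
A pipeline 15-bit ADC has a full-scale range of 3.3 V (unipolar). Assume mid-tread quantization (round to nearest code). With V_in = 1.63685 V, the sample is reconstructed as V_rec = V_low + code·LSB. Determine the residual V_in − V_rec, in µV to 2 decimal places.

One LSB is 3.3 V / 32768 = 100.71 µV.
(V_in − V_low)/LSB = (1.63685 − 0)/0.000100708 = 16253.4245 → code 16253 (round).
Reconstructed: 1.6368073 V.
V_in − V_rec = 4.2749e-05 V = 42.75 µV.

42.75 µV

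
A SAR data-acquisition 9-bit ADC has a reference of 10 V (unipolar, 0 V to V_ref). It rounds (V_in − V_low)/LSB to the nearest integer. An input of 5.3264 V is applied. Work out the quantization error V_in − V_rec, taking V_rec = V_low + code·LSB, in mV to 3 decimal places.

-5.631 mV

LSB = 10/2^9 = 19.531 mV.
(5.3264 − 0)/0.0195312 = 272.7117; round gives code 273.
Code 273 maps back to 0 + 273×0.0195312 V = 5.3320312 V.
Error = 5.3264 − 5.3320312 = -0.00563125 V = -5.631 mV.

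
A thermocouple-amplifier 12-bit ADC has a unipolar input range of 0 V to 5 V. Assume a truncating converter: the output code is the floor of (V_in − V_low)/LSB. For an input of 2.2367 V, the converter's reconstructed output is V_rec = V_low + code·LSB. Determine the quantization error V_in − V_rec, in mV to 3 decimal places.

0.372 mV

Step size: 5 V ÷ 2^12 = 1.221 mV.
(V_in − V_low)/LSB = (2.2367 − 0)/0.0012207 = 1832.3046 → code 1832 (floor).
V_rec = 0 + 1832·0.0012207 = 2.2363281 V.
V_in − V_rec = 0.000371875 V = 0.372 mV.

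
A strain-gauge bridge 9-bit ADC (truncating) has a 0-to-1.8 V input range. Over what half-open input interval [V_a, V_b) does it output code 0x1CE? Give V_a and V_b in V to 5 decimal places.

[1.62422 V, 1.62773 V)

LSB = 1.8/2^9 = 3.516 mV.
Code 0x1CE = 462 decimal.
V_a = V_low + 462·LSB = 1.62422 V; V_b = V_low + 463·LSB = 1.62773 V.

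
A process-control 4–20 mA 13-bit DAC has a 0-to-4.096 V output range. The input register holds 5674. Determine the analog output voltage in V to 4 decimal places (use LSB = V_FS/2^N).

2.8370 V

LSB = 4.096 V / 2^13 = 0.500 mV.
V_out = 0 + 5674 × 0.0005 V = 2.837 V.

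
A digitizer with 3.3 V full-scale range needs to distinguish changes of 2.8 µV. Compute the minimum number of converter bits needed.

21 bits

Number of steps required ≥ 3.3 V / 2.8 µV = 1178571.43.
Need 2^N ≥ 1178571.43; 2^20 = 1048576, 2^21 = 2097152.
Minimum N = 21.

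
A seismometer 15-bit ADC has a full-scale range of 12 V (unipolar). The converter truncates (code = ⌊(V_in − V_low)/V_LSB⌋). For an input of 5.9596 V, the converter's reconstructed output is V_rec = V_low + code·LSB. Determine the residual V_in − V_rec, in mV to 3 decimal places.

0.249 mV

Step size: 12 V ÷ 2^15 = 366.21 µV.
(V_in − V_low)/LSB = (5.9596 − 0)/0.000366211 = 16273.6811 → code 16273 (floor).
V_rec = 0 + 16273·0.000366211 = 5.9593506 V.
Error = 5.9596 − 5.9593506 = 0.000249414 V = 0.249 mV.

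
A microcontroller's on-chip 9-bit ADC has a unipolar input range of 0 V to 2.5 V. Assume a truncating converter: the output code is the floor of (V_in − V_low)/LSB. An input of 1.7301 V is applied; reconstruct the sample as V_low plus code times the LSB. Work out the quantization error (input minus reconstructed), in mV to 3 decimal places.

1.584 mV

Step size: 2.5 V ÷ 2^9 = 4.883 mV.
Scaled input = 354.3245 LSBs, so code = 354.
V_rec = 0 + 354·0.00488281 = 1.7285156 V.
Error = 1.7301 − 1.7285156 = 0.00158438 V = 1.584 mV.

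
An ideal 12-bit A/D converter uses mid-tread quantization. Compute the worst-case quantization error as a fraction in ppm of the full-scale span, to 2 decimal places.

Rounding → worst-case error = ½ LSB = V_FS/2^13, so 1e+06/8192 = 122.07 ppm of full scale.

122.07 ppm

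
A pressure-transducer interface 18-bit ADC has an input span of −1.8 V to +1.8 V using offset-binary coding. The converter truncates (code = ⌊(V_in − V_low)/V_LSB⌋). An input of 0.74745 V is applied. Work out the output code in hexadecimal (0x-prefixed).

code 0x2D49B (decimal 185499)

LSB = 3.6 V / 262144 = 13.73 µV.
(V_in − V_low)/LSB = (0.74745 − (−1.8)) / 1.37329e-05 = 185499.648.
Floor → code 185499.
In hexadecimal (0x-prefixed): 0x2D49B.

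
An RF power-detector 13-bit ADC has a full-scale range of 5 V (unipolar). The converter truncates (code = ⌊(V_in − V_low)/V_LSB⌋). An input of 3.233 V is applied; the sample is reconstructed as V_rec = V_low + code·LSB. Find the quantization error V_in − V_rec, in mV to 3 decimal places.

Step size: 5 V ÷ 2^13 = 0.610 mV.
Scaled input = 5296.9472 LSBs, so code = 5296.
V_rec = 0 + 5296·0.000610352 = 3.2324219 V.
Error = 3.233 − 3.2324219 = 0.000578125 V = 0.578 mV.

0.578 mV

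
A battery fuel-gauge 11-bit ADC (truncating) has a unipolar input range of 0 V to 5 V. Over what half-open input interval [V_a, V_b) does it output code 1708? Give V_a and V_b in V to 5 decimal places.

[4.16992 V, 4.17236 V)

LSB = 5/2^11 = 2.441 mV.
V_a = V_low + 1708·LSB = 4.16992 V; V_b = V_low + 1709·LSB = 4.17236 V.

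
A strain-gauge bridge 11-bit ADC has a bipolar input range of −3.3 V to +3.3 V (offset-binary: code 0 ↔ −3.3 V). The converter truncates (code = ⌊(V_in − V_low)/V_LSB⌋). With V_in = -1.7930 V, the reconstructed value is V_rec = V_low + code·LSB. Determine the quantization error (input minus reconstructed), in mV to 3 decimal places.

2.020 mV

One LSB is 6.6 V / 2048 = 3.223 mV.
Scaled input = 467.6267 LSBs, so code = 467.
V_rec = (−3.3) + 467·0.00322266 = -1.7950195 V.
V_in − V_rec = 0.00201953 V = 2.020 mV.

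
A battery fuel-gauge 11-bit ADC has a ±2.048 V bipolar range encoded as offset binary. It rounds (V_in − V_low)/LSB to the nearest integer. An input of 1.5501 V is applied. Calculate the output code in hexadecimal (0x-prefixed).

Full-scale span = 4.096 V; LSB = 4.096/2^11 = 2.000 mV.
(V_in − V_low)/LSB = (1.5501 − (−2.048)) / 0.002 = 1799.050.
round(1799.050) = 1799.
In hexadecimal (0x-prefixed): 0x707.

code 0x707 (decimal 1799)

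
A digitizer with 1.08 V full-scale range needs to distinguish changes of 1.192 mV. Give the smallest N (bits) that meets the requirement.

Number of steps required ≥ 1.08 V / 1.192 mV = 906.04.
Need 2^N ≥ 906.04; 2^9 = 512, 2^10 = 1024.
Minimum N = 10.

10 bits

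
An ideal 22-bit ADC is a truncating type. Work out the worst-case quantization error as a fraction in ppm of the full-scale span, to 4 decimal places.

0.2384 ppm

Truncating → worst-case error = 1 LSB = V_FS/2^22, so 1e+06/4194304 = 0.238419 ppm of full scale.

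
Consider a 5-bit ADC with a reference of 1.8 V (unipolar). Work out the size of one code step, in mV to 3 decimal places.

Full-scale span = 1.8 V.
LSB = 1.8 / 2^5 = 1.8 / 32 = 0.05625 V = 56.250 mV.

56.250 mV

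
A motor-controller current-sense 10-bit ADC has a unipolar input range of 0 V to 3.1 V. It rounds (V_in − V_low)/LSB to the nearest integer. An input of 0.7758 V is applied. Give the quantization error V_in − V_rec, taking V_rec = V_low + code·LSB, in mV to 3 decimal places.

One LSB is 3.1 V / 1024 = 3.027 mV.
(0.7758 − 0)/0.00302734 = 256.2643; round gives code 256.
V_rec = 0 + 256·0.00302734 = 0.775 V.
Difference: 0.0008 V → 0.800 mV.

0.800 mV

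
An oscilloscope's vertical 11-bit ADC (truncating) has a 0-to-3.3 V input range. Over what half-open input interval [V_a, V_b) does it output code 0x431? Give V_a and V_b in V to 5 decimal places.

LSB = 3.3/2^11 = 1.611 mV.
Code 0x431 = 1073 decimal.
V_a = V_low + 1073·LSB = 1.72896 V; V_b = V_low + 1074·LSB = 1.73057 V.

[1.72896 V, 1.73057 V)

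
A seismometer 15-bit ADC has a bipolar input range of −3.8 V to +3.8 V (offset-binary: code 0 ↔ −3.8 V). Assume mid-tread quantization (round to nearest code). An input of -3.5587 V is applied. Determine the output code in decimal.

code 1040

With 32768 levels over 7.6 V, one step is 231.93 µV.
(-3.5587 − (−3.8)) / 0.000231934 = 1040.384 LSBs.
Round → code 1040.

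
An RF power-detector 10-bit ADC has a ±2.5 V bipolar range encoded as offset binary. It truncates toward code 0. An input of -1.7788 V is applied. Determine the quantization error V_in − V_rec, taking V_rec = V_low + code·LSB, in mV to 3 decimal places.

3.427 mV

One LSB is 5 V / 1024 = 4.883 mV.
(V_in − V_low)/LSB = (-1.7788 − (−2.5))/0.00488281 = 147.7018 → code 147 (floor).
V_rec = (−2.5) + 147·0.00488281 = -1.7822266 V.
Difference: 0.00342656 V → 3.427 mV.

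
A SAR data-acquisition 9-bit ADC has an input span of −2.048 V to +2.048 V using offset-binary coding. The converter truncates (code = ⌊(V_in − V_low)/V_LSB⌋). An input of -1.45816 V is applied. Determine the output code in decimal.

LSB = 4.096 V / 512 = 8.000 mV.
Input sits at 73.730 steps above V_low.
⌊·⌋(73.730) = 73.

code 73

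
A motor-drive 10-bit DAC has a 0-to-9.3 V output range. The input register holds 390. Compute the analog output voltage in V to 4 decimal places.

LSB = 9.3 V / 2^10 = 9.082 mV.
V_out = 0 + 390 × 0.00908203 V = 3.54199 V.

3.5420 V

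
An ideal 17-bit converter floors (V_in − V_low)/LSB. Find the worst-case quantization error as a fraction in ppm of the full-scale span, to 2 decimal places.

7.63 ppm

Truncating → worst-case error = 1 LSB = V_FS/2^17, so 1e+06/131072 = 7.62939 ppm of full scale.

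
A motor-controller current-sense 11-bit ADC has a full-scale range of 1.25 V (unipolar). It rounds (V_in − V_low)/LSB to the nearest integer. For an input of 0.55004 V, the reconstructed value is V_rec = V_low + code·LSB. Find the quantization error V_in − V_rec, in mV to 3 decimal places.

0.113 mV

One LSB is 1.25 V / 2048 = 0.610 mV.
(V_in − V_low)/LSB = (0.55004 − 0)/0.000610352 = 901.1855 → code 901 (round).
Code 901 maps back to 0 + 901×0.000610352 V = 0.54992676 V.
V_in − V_rec = 0.000113242 V = 0.113 mV.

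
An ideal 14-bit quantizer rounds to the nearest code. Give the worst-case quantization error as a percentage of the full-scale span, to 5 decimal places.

0.00305 %

Rounding → worst-case error = ½ LSB = V_FS/2^15, so 100/32768 = 0.00305176 % of full scale.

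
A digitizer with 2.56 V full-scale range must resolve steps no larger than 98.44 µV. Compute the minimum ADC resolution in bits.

15 bits

Number of steps required ≥ 2.56 V / 98.44 µV = 26005.69.
Need 2^N ≥ 26005.69; 2^14 = 16384, 2^15 = 32768.
Minimum N = 15.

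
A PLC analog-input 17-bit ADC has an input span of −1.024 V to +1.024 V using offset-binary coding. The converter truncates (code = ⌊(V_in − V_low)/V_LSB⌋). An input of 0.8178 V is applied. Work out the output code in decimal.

code 117875

LSB = 2.048 V / 131072 = 15.62 µV.
(V_in − V_low)/LSB = (0.8178 − (−1.024)) / 1.5625e-05 = 117875.200.
So the output code is 117875.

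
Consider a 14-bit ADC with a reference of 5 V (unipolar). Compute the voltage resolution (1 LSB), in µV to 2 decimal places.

Full-scale span = 5 V.
LSB = 5 / 2^14 = 5 / 16384 = 0.000305176 V = 305.18 µV.

305.18 µV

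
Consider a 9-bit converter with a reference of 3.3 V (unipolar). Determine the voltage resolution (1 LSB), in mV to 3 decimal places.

Full-scale span = 3.3 V.
LSB = 3.3 / 2^9 = 3.3 / 512 = 0.00644531 V = 6.445 mV.

6.445 mV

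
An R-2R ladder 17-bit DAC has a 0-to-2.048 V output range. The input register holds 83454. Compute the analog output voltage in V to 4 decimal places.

1.3040 V

LSB = 2.048 V / 2^17 = 15.62 µV.
V_out = 0 + 83454 × 1.5625e-05 V = 1.30397 V.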